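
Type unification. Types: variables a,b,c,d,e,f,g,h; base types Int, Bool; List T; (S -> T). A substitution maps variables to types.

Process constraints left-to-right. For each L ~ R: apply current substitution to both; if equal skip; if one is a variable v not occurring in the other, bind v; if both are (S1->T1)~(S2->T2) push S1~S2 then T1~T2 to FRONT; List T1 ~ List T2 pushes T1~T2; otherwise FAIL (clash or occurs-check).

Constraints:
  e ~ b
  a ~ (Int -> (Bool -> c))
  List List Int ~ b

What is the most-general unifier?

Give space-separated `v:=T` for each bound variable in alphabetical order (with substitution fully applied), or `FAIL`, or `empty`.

step 1: unify e ~ b  [subst: {-} | 2 pending]
  bind e := b
step 2: unify a ~ (Int -> (Bool -> c))  [subst: {e:=b} | 1 pending]
  bind a := (Int -> (Bool -> c))
step 3: unify List List Int ~ b  [subst: {e:=b, a:=(Int -> (Bool -> c))} | 0 pending]
  bind b := List List Int

Answer: a:=(Int -> (Bool -> c)) b:=List List Int e:=List List Int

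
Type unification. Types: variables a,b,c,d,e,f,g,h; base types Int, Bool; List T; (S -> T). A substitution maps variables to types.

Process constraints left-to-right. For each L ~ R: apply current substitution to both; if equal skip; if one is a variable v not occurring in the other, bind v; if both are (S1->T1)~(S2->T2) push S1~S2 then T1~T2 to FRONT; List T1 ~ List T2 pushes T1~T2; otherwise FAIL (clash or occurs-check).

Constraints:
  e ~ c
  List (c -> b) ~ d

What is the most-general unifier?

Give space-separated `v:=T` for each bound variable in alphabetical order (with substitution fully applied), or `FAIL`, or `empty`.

Answer: d:=List (c -> b) e:=c

Derivation:
step 1: unify e ~ c  [subst: {-} | 1 pending]
  bind e := c
step 2: unify List (c -> b) ~ d  [subst: {e:=c} | 0 pending]
  bind d := List (c -> b)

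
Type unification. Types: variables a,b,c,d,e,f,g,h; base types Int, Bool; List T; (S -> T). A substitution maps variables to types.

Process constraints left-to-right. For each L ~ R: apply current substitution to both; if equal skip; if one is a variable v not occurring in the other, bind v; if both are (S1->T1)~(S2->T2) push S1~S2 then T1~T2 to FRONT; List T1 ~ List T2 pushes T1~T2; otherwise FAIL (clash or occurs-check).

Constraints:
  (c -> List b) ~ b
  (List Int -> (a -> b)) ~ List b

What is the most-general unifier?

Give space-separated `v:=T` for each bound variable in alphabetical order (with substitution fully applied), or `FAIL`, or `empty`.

Answer: FAIL

Derivation:
step 1: unify (c -> List b) ~ b  [subst: {-} | 1 pending]
  occurs-check fail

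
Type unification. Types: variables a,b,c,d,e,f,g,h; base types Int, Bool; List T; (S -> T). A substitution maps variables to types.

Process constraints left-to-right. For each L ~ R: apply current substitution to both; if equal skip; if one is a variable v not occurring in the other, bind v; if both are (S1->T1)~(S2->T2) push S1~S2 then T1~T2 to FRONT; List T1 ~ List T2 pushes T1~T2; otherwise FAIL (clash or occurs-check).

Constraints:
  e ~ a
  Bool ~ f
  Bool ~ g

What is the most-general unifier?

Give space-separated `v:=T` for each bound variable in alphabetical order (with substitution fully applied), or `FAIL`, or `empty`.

Answer: e:=a f:=Bool g:=Bool

Derivation:
step 1: unify e ~ a  [subst: {-} | 2 pending]
  bind e := a
step 2: unify Bool ~ f  [subst: {e:=a} | 1 pending]
  bind f := Bool
step 3: unify Bool ~ g  [subst: {e:=a, f:=Bool} | 0 pending]
  bind g := Bool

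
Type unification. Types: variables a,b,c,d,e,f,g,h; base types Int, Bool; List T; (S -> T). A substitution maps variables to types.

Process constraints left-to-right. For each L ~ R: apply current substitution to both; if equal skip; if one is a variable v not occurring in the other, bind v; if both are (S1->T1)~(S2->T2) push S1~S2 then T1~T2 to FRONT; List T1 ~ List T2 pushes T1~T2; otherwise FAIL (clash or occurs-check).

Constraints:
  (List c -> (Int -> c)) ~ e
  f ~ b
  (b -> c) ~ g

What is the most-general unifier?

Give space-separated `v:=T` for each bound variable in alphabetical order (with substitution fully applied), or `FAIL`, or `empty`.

Answer: e:=(List c -> (Int -> c)) f:=b g:=(b -> c)

Derivation:
step 1: unify (List c -> (Int -> c)) ~ e  [subst: {-} | 2 pending]
  bind e := (List c -> (Int -> c))
step 2: unify f ~ b  [subst: {e:=(List c -> (Int -> c))} | 1 pending]
  bind f := b
step 3: unify (b -> c) ~ g  [subst: {e:=(List c -> (Int -> c)), f:=b} | 0 pending]
  bind g := (b -> c)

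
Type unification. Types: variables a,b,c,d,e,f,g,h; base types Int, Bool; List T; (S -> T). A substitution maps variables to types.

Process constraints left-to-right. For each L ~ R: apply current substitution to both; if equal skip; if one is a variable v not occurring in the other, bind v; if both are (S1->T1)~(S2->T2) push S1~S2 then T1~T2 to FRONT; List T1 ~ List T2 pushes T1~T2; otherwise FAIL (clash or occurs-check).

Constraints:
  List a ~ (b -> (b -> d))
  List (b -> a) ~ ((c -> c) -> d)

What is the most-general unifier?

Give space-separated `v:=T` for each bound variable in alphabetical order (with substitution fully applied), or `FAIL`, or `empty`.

step 1: unify List a ~ (b -> (b -> d))  [subst: {-} | 1 pending]
  clash: List a vs (b -> (b -> d))

Answer: FAIL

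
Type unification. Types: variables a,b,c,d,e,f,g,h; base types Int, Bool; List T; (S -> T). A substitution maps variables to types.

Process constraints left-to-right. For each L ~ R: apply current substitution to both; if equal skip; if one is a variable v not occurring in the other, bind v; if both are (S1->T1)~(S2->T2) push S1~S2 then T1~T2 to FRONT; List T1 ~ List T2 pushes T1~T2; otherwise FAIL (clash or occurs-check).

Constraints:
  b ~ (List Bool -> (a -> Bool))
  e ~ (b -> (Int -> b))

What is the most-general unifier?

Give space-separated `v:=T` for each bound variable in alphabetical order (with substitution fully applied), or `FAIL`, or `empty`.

Answer: b:=(List Bool -> (a -> Bool)) e:=((List Bool -> (a -> Bool)) -> (Int -> (List Bool -> (a -> Bool))))

Derivation:
step 1: unify b ~ (List Bool -> (a -> Bool))  [subst: {-} | 1 pending]
  bind b := (List Bool -> (a -> Bool))
step 2: unify e ~ ((List Bool -> (a -> Bool)) -> (Int -> (List Bool -> (a -> Bool))))  [subst: {b:=(List Bool -> (a -> Bool))} | 0 pending]
  bind e := ((List Bool -> (a -> Bool)) -> (Int -> (List Bool -> (a -> Bool))))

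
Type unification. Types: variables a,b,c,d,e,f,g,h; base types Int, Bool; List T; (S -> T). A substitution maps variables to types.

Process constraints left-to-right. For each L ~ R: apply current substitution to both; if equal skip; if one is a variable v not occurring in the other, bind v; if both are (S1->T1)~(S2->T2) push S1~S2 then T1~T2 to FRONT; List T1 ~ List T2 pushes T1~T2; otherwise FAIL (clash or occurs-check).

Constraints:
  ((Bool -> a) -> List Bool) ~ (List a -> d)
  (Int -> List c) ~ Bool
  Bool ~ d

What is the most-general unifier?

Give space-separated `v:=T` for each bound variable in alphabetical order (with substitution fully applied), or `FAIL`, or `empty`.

Answer: FAIL

Derivation:
step 1: unify ((Bool -> a) -> List Bool) ~ (List a -> d)  [subst: {-} | 2 pending]
  -> decompose arrow: push (Bool -> a)~List a, List Bool~d
step 2: unify (Bool -> a) ~ List a  [subst: {-} | 3 pending]
  clash: (Bool -> a) vs List a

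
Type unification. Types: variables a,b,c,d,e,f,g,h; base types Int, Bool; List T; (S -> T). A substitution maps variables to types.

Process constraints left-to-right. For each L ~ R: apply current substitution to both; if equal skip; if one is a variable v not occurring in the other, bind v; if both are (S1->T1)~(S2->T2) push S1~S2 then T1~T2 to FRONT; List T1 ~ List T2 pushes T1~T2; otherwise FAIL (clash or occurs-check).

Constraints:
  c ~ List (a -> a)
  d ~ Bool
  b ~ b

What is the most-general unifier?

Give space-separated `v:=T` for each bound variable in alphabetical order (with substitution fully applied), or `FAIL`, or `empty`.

step 1: unify c ~ List (a -> a)  [subst: {-} | 2 pending]
  bind c := List (a -> a)
step 2: unify d ~ Bool  [subst: {c:=List (a -> a)} | 1 pending]
  bind d := Bool
step 3: unify b ~ b  [subst: {c:=List (a -> a), d:=Bool} | 0 pending]
  -> identical, skip

Answer: c:=List (a -> a) d:=Bool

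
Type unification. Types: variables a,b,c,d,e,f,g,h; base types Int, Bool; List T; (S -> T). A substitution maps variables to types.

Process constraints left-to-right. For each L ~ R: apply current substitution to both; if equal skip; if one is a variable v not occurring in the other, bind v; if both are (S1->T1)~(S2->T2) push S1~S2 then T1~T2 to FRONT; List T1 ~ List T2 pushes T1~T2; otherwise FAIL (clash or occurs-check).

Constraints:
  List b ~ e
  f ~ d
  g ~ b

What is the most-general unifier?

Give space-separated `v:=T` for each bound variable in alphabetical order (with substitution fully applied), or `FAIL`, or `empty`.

step 1: unify List b ~ e  [subst: {-} | 2 pending]
  bind e := List b
step 2: unify f ~ d  [subst: {e:=List b} | 1 pending]
  bind f := d
step 3: unify g ~ b  [subst: {e:=List b, f:=d} | 0 pending]
  bind g := b

Answer: e:=List b f:=d g:=b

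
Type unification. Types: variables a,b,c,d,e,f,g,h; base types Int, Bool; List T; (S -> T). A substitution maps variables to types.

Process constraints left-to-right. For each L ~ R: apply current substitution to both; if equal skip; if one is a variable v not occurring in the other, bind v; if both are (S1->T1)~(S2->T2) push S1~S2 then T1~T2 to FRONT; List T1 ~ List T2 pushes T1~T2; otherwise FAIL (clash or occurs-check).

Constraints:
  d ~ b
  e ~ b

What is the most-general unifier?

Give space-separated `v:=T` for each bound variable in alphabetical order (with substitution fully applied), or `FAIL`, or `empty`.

Answer: d:=b e:=b

Derivation:
step 1: unify d ~ b  [subst: {-} | 1 pending]
  bind d := b
step 2: unify e ~ b  [subst: {d:=b} | 0 pending]
  bind e := b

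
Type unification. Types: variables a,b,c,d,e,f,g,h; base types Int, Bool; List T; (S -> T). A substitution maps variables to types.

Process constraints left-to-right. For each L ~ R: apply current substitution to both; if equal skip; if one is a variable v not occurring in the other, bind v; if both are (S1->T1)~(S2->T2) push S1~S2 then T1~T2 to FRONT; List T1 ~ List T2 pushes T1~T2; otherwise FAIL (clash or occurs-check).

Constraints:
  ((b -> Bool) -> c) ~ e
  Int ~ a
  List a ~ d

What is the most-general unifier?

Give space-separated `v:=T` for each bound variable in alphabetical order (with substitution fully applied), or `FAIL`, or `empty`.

Answer: a:=Int d:=List Int e:=((b -> Bool) -> c)

Derivation:
step 1: unify ((b -> Bool) -> c) ~ e  [subst: {-} | 2 pending]
  bind e := ((b -> Bool) -> c)
step 2: unify Int ~ a  [subst: {e:=((b -> Bool) -> c)} | 1 pending]
  bind a := Int
step 3: unify List Int ~ d  [subst: {e:=((b -> Bool) -> c), a:=Int} | 0 pending]
  bind d := List Int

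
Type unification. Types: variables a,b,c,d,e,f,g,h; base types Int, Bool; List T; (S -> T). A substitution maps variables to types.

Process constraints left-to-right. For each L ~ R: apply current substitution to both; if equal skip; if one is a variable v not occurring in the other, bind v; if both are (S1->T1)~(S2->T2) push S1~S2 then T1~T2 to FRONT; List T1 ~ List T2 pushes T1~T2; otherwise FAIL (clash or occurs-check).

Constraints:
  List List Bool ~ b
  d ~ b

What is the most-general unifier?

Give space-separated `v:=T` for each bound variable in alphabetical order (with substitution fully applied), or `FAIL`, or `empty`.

step 1: unify List List Bool ~ b  [subst: {-} | 1 pending]
  bind b := List List Bool
step 2: unify d ~ List List Bool  [subst: {b:=List List Bool} | 0 pending]
  bind d := List List Bool

Answer: b:=List List Bool d:=List List Bool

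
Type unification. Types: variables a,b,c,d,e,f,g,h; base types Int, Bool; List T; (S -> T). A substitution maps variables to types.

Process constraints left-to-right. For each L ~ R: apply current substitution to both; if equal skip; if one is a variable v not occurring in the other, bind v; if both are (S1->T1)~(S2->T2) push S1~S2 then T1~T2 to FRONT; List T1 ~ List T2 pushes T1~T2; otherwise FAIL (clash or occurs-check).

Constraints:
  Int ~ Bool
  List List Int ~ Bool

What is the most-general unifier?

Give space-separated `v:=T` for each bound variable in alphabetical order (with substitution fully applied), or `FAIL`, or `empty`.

Answer: FAIL

Derivation:
step 1: unify Int ~ Bool  [subst: {-} | 1 pending]
  clash: Int vs Bool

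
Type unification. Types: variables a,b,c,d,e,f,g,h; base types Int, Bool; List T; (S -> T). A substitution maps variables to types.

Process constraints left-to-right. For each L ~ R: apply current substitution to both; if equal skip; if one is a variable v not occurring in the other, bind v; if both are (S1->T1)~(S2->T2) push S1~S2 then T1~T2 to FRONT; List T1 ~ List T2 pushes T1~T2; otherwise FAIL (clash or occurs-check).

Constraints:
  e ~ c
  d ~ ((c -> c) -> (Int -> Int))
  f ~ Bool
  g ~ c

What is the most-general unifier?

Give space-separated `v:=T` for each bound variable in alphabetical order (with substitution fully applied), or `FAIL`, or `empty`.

Answer: d:=((c -> c) -> (Int -> Int)) e:=c f:=Bool g:=c

Derivation:
step 1: unify e ~ c  [subst: {-} | 3 pending]
  bind e := c
step 2: unify d ~ ((c -> c) -> (Int -> Int))  [subst: {e:=c} | 2 pending]
  bind d := ((c -> c) -> (Int -> Int))
step 3: unify f ~ Bool  [subst: {e:=c, d:=((c -> c) -> (Int -> Int))} | 1 pending]
  bind f := Bool
step 4: unify g ~ c  [subst: {e:=c, d:=((c -> c) -> (Int -> Int)), f:=Bool} | 0 pending]
  bind g := c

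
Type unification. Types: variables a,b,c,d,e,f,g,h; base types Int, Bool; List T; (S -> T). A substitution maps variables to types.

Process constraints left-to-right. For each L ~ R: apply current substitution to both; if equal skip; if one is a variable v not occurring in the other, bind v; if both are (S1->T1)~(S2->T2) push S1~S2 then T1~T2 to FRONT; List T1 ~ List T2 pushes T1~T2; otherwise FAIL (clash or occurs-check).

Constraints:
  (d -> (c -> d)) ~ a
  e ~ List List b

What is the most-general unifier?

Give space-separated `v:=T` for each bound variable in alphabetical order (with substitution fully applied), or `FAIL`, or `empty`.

step 1: unify (d -> (c -> d)) ~ a  [subst: {-} | 1 pending]
  bind a := (d -> (c -> d))
step 2: unify e ~ List List b  [subst: {a:=(d -> (c -> d))} | 0 pending]
  bind e := List List b

Answer: a:=(d -> (c -> d)) e:=List List b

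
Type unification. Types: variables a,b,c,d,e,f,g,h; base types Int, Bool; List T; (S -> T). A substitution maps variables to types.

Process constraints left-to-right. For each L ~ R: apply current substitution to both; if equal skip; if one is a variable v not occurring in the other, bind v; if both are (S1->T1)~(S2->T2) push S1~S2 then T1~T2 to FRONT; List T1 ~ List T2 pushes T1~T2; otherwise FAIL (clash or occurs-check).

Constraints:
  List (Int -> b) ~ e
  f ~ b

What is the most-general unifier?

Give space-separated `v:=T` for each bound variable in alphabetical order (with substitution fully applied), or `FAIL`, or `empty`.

step 1: unify List (Int -> b) ~ e  [subst: {-} | 1 pending]
  bind e := List (Int -> b)
step 2: unify f ~ b  [subst: {e:=List (Int -> b)} | 0 pending]
  bind f := b

Answer: e:=List (Int -> b) f:=b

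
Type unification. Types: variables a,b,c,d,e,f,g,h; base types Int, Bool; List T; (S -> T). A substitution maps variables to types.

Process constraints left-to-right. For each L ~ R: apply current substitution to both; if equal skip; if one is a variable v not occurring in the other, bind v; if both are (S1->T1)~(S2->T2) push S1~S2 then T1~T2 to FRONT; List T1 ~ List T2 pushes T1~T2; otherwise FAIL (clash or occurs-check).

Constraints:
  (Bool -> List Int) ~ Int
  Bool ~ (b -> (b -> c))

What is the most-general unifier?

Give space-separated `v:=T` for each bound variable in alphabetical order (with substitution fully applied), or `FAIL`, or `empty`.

step 1: unify (Bool -> List Int) ~ Int  [subst: {-} | 1 pending]
  clash: (Bool -> List Int) vs Int

Answer: FAIL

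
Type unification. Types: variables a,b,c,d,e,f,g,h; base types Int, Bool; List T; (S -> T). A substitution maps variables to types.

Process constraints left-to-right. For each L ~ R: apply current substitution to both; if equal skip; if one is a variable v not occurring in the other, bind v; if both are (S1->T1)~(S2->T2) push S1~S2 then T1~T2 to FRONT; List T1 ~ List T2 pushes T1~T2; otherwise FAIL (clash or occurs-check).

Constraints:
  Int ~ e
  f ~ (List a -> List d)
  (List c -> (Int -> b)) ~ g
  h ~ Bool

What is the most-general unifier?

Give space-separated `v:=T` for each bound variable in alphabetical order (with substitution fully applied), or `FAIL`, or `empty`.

step 1: unify Int ~ e  [subst: {-} | 3 pending]
  bind e := Int
step 2: unify f ~ (List a -> List d)  [subst: {e:=Int} | 2 pending]
  bind f := (List a -> List d)
step 3: unify (List c -> (Int -> b)) ~ g  [subst: {e:=Int, f:=(List a -> List d)} | 1 pending]
  bind g := (List c -> (Int -> b))
step 4: unify h ~ Bool  [subst: {e:=Int, f:=(List a -> List d), g:=(List c -> (Int -> b))} | 0 pending]
  bind h := Bool

Answer: e:=Int f:=(List a -> List d) g:=(List c -> (Int -> b)) h:=Bool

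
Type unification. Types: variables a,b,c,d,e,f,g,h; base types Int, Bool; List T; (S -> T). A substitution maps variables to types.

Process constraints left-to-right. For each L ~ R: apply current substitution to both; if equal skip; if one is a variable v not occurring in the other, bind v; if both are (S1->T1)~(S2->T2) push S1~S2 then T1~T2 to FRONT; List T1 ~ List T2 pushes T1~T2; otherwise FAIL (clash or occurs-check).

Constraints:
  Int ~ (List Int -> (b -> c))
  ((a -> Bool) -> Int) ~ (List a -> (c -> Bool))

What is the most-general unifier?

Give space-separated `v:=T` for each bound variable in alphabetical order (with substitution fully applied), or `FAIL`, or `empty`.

Answer: FAIL

Derivation:
step 1: unify Int ~ (List Int -> (b -> c))  [subst: {-} | 1 pending]
  clash: Int vs (List Int -> (b -> c))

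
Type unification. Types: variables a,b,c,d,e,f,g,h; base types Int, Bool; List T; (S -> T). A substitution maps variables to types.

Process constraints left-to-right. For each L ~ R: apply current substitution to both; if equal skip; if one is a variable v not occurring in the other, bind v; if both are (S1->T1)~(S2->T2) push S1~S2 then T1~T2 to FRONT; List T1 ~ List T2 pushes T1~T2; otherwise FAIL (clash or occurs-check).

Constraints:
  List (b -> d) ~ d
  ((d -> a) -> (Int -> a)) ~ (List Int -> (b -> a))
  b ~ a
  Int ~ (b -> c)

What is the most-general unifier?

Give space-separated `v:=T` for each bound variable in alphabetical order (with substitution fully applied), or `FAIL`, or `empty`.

step 1: unify List (b -> d) ~ d  [subst: {-} | 3 pending]
  occurs-check fail

Answer: FAIL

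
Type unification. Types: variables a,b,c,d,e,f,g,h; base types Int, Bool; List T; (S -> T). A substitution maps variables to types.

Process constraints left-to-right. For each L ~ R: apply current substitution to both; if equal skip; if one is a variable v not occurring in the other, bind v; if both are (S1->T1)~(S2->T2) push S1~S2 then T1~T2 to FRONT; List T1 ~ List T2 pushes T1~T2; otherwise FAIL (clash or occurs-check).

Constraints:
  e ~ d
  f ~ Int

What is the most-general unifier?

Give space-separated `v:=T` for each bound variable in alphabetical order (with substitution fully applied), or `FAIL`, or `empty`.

Answer: e:=d f:=Int

Derivation:
step 1: unify e ~ d  [subst: {-} | 1 pending]
  bind e := d
step 2: unify f ~ Int  [subst: {e:=d} | 0 pending]
  bind f := Int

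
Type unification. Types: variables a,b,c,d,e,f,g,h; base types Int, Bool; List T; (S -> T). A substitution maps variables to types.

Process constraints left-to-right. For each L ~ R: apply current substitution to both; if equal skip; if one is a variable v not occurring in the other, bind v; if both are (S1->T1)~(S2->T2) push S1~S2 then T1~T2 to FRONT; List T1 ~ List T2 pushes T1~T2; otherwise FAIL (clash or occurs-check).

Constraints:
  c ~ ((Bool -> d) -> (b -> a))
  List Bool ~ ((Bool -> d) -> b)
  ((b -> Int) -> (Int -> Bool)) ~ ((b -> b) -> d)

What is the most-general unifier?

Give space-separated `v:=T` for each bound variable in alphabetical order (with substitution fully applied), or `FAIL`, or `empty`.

Answer: FAIL

Derivation:
step 1: unify c ~ ((Bool -> d) -> (b -> a))  [subst: {-} | 2 pending]
  bind c := ((Bool -> d) -> (b -> a))
step 2: unify List Bool ~ ((Bool -> d) -> b)  [subst: {c:=((Bool -> d) -> (b -> a))} | 1 pending]
  clash: List Bool vs ((Bool -> d) -> b)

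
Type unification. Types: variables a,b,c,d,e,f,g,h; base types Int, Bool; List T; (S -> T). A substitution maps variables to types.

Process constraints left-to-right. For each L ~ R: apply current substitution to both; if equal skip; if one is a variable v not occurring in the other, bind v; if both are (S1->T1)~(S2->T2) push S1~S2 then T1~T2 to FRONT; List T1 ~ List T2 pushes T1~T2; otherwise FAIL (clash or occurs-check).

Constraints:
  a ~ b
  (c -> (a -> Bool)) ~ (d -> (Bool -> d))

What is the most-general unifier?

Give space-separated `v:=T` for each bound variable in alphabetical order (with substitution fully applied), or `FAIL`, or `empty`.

Answer: a:=Bool b:=Bool c:=Bool d:=Bool

Derivation:
step 1: unify a ~ b  [subst: {-} | 1 pending]
  bind a := b
step 2: unify (c -> (b -> Bool)) ~ (d -> (Bool -> d))  [subst: {a:=b} | 0 pending]
  -> decompose arrow: push c~d, (b -> Bool)~(Bool -> d)
step 3: unify c ~ d  [subst: {a:=b} | 1 pending]
  bind c := d
step 4: unify (b -> Bool) ~ (Bool -> d)  [subst: {a:=b, c:=d} | 0 pending]
  -> decompose arrow: push b~Bool, Bool~d
step 5: unify b ~ Bool  [subst: {a:=b, c:=d} | 1 pending]
  bind b := Bool
step 6: unify Bool ~ d  [subst: {a:=b, c:=d, b:=Bool} | 0 pending]
  bind d := Bool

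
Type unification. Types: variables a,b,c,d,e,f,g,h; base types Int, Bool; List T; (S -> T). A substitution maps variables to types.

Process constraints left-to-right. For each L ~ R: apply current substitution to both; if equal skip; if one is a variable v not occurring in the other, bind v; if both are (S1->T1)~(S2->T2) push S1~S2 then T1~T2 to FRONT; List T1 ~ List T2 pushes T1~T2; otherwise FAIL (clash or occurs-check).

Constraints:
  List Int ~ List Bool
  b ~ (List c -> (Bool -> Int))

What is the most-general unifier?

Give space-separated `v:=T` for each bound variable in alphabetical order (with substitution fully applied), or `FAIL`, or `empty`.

step 1: unify List Int ~ List Bool  [subst: {-} | 1 pending]
  -> decompose List: push Int~Bool
step 2: unify Int ~ Bool  [subst: {-} | 1 pending]
  clash: Int vs Bool

Answer: FAIL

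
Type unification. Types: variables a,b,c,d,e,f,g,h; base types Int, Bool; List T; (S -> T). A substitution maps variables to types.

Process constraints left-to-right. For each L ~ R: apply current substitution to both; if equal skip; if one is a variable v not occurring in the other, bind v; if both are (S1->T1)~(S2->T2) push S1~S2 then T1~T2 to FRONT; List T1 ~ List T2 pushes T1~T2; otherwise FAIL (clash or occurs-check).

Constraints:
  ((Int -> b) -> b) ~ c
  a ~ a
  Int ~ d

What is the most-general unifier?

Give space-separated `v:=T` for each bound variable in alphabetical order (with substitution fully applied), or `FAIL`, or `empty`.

Answer: c:=((Int -> b) -> b) d:=Int

Derivation:
step 1: unify ((Int -> b) -> b) ~ c  [subst: {-} | 2 pending]
  bind c := ((Int -> b) -> b)
step 2: unify a ~ a  [subst: {c:=((Int -> b) -> b)} | 1 pending]
  -> identical, skip
step 3: unify Int ~ d  [subst: {c:=((Int -> b) -> b)} | 0 pending]
  bind d := Int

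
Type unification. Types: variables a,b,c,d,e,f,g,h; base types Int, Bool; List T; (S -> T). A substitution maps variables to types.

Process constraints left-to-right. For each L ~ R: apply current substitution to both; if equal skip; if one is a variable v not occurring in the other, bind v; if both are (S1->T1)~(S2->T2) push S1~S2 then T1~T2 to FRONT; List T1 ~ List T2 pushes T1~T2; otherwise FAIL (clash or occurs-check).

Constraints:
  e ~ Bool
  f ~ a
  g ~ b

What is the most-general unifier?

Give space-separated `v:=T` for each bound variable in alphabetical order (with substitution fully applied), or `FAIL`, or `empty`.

step 1: unify e ~ Bool  [subst: {-} | 2 pending]
  bind e := Bool
step 2: unify f ~ a  [subst: {e:=Bool} | 1 pending]
  bind f := a
step 3: unify g ~ b  [subst: {e:=Bool, f:=a} | 0 pending]
  bind g := b

Answer: e:=Bool f:=a g:=b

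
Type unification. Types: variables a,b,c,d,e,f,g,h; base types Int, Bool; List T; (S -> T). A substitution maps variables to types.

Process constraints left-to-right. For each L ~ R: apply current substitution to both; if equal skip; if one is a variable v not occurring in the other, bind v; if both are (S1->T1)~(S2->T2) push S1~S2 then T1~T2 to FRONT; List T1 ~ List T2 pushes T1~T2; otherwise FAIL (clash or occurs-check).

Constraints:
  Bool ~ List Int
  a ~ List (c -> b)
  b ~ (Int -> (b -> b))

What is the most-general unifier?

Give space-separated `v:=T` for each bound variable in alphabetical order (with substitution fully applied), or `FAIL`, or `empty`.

Answer: FAIL

Derivation:
step 1: unify Bool ~ List Int  [subst: {-} | 2 pending]
  clash: Bool vs List Int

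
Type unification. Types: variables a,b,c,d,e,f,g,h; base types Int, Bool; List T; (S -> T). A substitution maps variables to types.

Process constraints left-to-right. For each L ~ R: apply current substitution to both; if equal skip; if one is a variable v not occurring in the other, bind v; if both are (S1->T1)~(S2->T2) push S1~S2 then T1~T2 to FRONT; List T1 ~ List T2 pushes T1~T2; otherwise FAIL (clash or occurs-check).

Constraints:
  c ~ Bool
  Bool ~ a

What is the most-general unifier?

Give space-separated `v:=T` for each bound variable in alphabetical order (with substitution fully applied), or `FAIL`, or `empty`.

step 1: unify c ~ Bool  [subst: {-} | 1 pending]
  bind c := Bool
step 2: unify Bool ~ a  [subst: {c:=Bool} | 0 pending]
  bind a := Bool

Answer: a:=Bool c:=Bool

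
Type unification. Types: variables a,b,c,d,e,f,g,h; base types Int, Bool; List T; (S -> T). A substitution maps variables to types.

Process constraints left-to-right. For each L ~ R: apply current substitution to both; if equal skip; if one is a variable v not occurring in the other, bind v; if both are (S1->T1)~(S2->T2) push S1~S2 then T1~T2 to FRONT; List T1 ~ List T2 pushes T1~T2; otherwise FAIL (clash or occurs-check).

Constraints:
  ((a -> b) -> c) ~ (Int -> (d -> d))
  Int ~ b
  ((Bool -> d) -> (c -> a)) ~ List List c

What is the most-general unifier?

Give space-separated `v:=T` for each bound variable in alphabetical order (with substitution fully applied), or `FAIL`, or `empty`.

Answer: FAIL

Derivation:
step 1: unify ((a -> b) -> c) ~ (Int -> (d -> d))  [subst: {-} | 2 pending]
  -> decompose arrow: push (a -> b)~Int, c~(d -> d)
step 2: unify (a -> b) ~ Int  [subst: {-} | 3 pending]
  clash: (a -> b) vs Int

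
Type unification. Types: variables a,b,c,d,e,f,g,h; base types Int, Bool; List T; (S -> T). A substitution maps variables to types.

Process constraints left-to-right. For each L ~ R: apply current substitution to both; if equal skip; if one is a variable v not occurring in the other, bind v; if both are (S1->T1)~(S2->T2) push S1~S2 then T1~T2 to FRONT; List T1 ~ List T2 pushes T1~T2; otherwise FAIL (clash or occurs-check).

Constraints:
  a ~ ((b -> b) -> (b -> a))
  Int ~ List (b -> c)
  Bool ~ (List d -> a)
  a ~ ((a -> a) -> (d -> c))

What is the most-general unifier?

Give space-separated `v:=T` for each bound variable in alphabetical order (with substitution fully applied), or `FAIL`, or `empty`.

step 1: unify a ~ ((b -> b) -> (b -> a))  [subst: {-} | 3 pending]
  occurs-check fail: a in ((b -> b) -> (b -> a))

Answer: FAIL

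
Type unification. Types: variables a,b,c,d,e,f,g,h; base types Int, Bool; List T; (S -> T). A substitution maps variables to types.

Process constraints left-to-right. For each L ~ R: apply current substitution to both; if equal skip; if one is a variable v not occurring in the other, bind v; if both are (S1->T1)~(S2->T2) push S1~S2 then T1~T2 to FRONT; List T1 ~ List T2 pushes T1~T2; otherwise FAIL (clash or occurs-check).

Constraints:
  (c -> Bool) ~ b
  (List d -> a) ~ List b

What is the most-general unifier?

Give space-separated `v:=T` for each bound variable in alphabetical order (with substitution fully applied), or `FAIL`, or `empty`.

Answer: FAIL

Derivation:
step 1: unify (c -> Bool) ~ b  [subst: {-} | 1 pending]
  bind b := (c -> Bool)
step 2: unify (List d -> a) ~ List (c -> Bool)  [subst: {b:=(c -> Bool)} | 0 pending]
  clash: (List d -> a) vs List (c -> Bool)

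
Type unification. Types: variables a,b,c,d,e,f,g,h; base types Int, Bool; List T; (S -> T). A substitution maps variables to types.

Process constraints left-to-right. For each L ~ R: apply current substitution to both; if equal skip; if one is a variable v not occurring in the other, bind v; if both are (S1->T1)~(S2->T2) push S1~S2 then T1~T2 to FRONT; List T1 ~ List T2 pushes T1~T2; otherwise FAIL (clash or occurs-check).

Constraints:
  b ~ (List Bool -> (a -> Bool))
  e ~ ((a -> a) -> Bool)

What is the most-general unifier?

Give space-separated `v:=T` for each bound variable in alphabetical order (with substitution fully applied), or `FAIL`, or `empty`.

step 1: unify b ~ (List Bool -> (a -> Bool))  [subst: {-} | 1 pending]
  bind b := (List Bool -> (a -> Bool))
step 2: unify e ~ ((a -> a) -> Bool)  [subst: {b:=(List Bool -> (a -> Bool))} | 0 pending]
  bind e := ((a -> a) -> Bool)

Answer: b:=(List Bool -> (a -> Bool)) e:=((a -> a) -> Bool)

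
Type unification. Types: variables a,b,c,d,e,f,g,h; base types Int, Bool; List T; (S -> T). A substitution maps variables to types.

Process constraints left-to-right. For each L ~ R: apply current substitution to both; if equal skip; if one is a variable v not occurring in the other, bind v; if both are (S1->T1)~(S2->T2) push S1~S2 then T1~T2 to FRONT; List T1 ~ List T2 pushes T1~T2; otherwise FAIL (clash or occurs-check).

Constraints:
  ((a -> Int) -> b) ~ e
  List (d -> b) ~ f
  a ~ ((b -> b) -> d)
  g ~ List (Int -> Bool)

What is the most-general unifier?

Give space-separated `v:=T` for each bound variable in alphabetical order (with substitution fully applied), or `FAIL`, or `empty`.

Answer: a:=((b -> b) -> d) e:=((((b -> b) -> d) -> Int) -> b) f:=List (d -> b) g:=List (Int -> Bool)

Derivation:
step 1: unify ((a -> Int) -> b) ~ e  [subst: {-} | 3 pending]
  bind e := ((a -> Int) -> b)
step 2: unify List (d -> b) ~ f  [subst: {e:=((a -> Int) -> b)} | 2 pending]
  bind f := List (d -> b)
step 3: unify a ~ ((b -> b) -> d)  [subst: {e:=((a -> Int) -> b), f:=List (d -> b)} | 1 pending]
  bind a := ((b -> b) -> d)
step 4: unify g ~ List (Int -> Bool)  [subst: {e:=((a -> Int) -> b), f:=List (d -> b), a:=((b -> b) -> d)} | 0 pending]
  bind g := List (Int -> Bool)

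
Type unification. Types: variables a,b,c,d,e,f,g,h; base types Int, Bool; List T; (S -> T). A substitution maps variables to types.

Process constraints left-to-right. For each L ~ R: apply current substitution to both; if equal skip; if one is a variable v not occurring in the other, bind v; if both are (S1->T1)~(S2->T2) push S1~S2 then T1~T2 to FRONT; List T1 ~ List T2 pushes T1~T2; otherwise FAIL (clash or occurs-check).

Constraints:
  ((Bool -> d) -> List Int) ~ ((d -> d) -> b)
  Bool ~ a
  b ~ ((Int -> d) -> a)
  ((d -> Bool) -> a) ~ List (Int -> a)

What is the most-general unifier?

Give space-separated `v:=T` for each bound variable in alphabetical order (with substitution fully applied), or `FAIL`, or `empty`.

Answer: FAIL

Derivation:
step 1: unify ((Bool -> d) -> List Int) ~ ((d -> d) -> b)  [subst: {-} | 3 pending]
  -> decompose arrow: push (Bool -> d)~(d -> d), List Int~b
step 2: unify (Bool -> d) ~ (d -> d)  [subst: {-} | 4 pending]
  -> decompose arrow: push Bool~d, d~d
step 3: unify Bool ~ d  [subst: {-} | 5 pending]
  bind d := Bool
step 4: unify Bool ~ Bool  [subst: {d:=Bool} | 4 pending]
  -> identical, skip
step 5: unify List Int ~ b  [subst: {d:=Bool} | 3 pending]
  bind b := List Int
step 6: unify Bool ~ a  [subst: {d:=Bool, b:=List Int} | 2 pending]
  bind a := Bool
step 7: unify List Int ~ ((Int -> Bool) -> Bool)  [subst: {d:=Bool, b:=List Int, a:=Bool} | 1 pending]
  clash: List Int vs ((Int -> Bool) -> Bool)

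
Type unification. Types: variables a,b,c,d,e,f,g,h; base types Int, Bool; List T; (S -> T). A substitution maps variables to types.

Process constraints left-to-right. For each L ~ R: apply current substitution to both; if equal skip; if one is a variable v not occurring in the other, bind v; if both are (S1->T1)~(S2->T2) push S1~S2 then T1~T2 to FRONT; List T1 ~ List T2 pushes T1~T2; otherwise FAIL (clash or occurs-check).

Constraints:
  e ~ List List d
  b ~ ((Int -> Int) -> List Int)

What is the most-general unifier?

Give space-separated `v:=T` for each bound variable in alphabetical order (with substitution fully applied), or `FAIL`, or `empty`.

step 1: unify e ~ List List d  [subst: {-} | 1 pending]
  bind e := List List d
step 2: unify b ~ ((Int -> Int) -> List Int)  [subst: {e:=List List d} | 0 pending]
  bind b := ((Int -> Int) -> List Int)

Answer: b:=((Int -> Int) -> List Int) e:=List List d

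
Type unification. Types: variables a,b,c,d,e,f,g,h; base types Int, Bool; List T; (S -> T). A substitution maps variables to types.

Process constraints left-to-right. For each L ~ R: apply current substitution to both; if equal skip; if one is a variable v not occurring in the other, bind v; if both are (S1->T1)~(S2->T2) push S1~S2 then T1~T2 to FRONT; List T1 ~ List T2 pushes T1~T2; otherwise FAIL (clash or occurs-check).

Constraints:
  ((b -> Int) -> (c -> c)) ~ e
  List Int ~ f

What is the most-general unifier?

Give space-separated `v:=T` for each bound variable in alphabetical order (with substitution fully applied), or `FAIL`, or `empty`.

Answer: e:=((b -> Int) -> (c -> c)) f:=List Int

Derivation:
step 1: unify ((b -> Int) -> (c -> c)) ~ e  [subst: {-} | 1 pending]
  bind e := ((b -> Int) -> (c -> c))
step 2: unify List Int ~ f  [subst: {e:=((b -> Int) -> (c -> c))} | 0 pending]
  bind f := List Int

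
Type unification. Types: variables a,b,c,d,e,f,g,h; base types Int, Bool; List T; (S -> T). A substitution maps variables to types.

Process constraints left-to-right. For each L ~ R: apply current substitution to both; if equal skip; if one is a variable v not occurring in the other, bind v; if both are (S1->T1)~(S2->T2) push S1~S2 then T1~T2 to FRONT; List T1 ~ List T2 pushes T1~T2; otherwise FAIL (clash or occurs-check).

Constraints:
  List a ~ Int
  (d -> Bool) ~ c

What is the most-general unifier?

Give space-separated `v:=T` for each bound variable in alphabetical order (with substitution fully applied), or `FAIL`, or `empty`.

Answer: FAIL

Derivation:
step 1: unify List a ~ Int  [subst: {-} | 1 pending]
  clash: List a vs Int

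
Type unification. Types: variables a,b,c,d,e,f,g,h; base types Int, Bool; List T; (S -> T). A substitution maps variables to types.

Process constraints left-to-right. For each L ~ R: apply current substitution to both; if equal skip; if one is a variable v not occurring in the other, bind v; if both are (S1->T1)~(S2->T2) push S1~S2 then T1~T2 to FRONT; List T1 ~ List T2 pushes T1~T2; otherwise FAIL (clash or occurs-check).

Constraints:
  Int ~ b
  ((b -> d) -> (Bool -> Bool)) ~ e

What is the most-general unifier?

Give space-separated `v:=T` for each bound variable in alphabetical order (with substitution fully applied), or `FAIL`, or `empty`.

step 1: unify Int ~ b  [subst: {-} | 1 pending]
  bind b := Int
step 2: unify ((Int -> d) -> (Bool -> Bool)) ~ e  [subst: {b:=Int} | 0 pending]
  bind e := ((Int -> d) -> (Bool -> Bool))

Answer: b:=Int e:=((Int -> d) -> (Bool -> Bool))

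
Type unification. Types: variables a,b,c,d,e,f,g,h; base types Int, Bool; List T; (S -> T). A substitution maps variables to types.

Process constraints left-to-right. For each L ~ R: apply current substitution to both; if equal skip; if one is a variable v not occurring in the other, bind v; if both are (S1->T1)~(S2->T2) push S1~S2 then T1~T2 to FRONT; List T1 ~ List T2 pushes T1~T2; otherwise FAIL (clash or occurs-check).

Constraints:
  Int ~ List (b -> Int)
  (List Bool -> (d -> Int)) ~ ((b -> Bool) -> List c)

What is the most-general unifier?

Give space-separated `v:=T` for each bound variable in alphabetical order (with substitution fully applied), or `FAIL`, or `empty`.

step 1: unify Int ~ List (b -> Int)  [subst: {-} | 1 pending]
  clash: Int vs List (b -> Int)

Answer: FAIL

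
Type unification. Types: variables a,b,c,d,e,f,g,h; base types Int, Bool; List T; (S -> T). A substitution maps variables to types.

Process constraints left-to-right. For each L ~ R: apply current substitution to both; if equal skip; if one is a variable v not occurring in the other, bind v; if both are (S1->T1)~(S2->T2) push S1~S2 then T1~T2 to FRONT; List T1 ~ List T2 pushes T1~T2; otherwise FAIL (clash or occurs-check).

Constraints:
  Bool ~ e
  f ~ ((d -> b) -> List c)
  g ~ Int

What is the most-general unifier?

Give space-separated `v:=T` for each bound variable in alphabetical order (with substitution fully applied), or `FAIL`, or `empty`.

step 1: unify Bool ~ e  [subst: {-} | 2 pending]
  bind e := Bool
step 2: unify f ~ ((d -> b) -> List c)  [subst: {e:=Bool} | 1 pending]
  bind f := ((d -> b) -> List c)
step 3: unify g ~ Int  [subst: {e:=Bool, f:=((d -> b) -> List c)} | 0 pending]
  bind g := Int

Answer: e:=Bool f:=((d -> b) -> List c) g:=Int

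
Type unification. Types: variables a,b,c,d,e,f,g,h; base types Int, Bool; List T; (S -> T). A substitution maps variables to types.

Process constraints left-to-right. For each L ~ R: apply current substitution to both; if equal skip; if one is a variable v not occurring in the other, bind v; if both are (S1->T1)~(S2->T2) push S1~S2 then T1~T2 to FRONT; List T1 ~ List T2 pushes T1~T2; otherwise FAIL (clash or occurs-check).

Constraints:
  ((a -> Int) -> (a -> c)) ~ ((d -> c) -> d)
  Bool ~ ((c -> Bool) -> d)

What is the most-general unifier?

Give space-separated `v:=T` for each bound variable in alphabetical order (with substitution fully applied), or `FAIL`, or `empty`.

Answer: FAIL

Derivation:
step 1: unify ((a -> Int) -> (a -> c)) ~ ((d -> c) -> d)  [subst: {-} | 1 pending]
  -> decompose arrow: push (a -> Int)~(d -> c), (a -> c)~d
step 2: unify (a -> Int) ~ (d -> c)  [subst: {-} | 2 pending]
  -> decompose arrow: push a~d, Int~c
step 3: unify a ~ d  [subst: {-} | 3 pending]
  bind a := d
step 4: unify Int ~ c  [subst: {a:=d} | 2 pending]
  bind c := Int
step 5: unify (d -> Int) ~ d  [subst: {a:=d, c:=Int} | 1 pending]
  occurs-check fail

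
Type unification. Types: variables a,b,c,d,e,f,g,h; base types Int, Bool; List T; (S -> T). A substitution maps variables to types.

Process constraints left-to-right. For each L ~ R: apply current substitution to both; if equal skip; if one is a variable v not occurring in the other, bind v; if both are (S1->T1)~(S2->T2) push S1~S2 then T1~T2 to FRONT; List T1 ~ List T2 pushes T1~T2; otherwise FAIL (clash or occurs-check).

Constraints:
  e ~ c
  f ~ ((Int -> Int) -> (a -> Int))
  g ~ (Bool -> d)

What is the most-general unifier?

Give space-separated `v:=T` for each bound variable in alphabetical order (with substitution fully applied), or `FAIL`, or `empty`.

step 1: unify e ~ c  [subst: {-} | 2 pending]
  bind e := c
step 2: unify f ~ ((Int -> Int) -> (a -> Int))  [subst: {e:=c} | 1 pending]
  bind f := ((Int -> Int) -> (a -> Int))
step 3: unify g ~ (Bool -> d)  [subst: {e:=c, f:=((Int -> Int) -> (a -> Int))} | 0 pending]
  bind g := (Bool -> d)

Answer: e:=c f:=((Int -> Int) -> (a -> Int)) g:=(Bool -> d)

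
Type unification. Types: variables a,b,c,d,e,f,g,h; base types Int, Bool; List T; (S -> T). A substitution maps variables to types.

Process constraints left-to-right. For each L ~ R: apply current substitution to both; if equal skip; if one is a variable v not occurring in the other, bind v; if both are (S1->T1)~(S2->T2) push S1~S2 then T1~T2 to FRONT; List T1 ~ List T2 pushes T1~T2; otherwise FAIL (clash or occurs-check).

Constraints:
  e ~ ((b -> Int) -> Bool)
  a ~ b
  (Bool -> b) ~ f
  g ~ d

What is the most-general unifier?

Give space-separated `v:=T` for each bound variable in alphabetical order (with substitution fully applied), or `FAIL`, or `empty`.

Answer: a:=b e:=((b -> Int) -> Bool) f:=(Bool -> b) g:=d

Derivation:
step 1: unify e ~ ((b -> Int) -> Bool)  [subst: {-} | 3 pending]
  bind e := ((b -> Int) -> Bool)
step 2: unify a ~ b  [subst: {e:=((b -> Int) -> Bool)} | 2 pending]
  bind a := b
step 3: unify (Bool -> b) ~ f  [subst: {e:=((b -> Int) -> Bool), a:=b} | 1 pending]
  bind f := (Bool -> b)
step 4: unify g ~ d  [subst: {e:=((b -> Int) -> Bool), a:=b, f:=(Bool -> b)} | 0 pending]
  bind g := d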